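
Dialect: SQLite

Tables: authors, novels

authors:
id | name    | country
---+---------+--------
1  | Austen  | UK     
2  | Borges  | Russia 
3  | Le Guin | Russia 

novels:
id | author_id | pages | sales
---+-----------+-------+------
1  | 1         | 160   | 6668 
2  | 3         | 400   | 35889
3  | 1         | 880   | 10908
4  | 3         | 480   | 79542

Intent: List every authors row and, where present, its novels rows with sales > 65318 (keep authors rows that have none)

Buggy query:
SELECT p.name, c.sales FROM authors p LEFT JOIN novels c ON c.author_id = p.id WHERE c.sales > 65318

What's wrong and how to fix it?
Bug: Filtering c.sales in WHERE discards the NULL rows produced by LEFT JOIN, turning it into an inner join

Fix: Move the right-table condition into the ON clause so unmatched parents are kept

Corrected query:
SELECT p.name, c.sales FROM authors p LEFT JOIN novels c ON c.author_id = p.id AND c.sales > 65318

Result:
name    | sales
--------+------
Austen  | NULL 
Borges  | NULL 
Le Guin | 79542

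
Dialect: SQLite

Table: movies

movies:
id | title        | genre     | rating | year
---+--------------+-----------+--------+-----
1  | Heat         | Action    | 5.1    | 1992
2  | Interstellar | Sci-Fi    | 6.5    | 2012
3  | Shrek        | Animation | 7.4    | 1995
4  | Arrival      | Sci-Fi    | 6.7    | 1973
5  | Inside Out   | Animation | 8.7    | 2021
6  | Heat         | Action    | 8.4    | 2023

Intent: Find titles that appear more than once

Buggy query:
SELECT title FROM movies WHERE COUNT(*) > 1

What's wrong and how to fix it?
Bug: COUNT(*) is an aggregate and cannot be used in WHERE

Fix: Group first, then use HAVING for the count condition

Corrected query:
SELECT title FROM movies GROUP BY title HAVING COUNT(*) > 1

Result:
title
-----
Heat 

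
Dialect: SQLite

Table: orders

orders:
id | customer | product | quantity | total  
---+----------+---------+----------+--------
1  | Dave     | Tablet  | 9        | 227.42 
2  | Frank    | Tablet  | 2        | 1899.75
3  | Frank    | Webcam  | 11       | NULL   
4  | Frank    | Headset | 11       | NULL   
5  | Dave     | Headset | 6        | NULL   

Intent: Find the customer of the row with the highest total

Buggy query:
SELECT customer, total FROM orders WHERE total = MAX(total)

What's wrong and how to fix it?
Bug: MAX(total) is an aggregate and cannot be used directly in WHERE

Fix: Use a subquery: WHERE total = (SELECT MAX(total) FROM orders)

Corrected query:
SELECT customer, total FROM orders WHERE total = (SELECT MAX(total) FROM orders)

Result:
customer | total  
---------+--------
Frank    | 1899.75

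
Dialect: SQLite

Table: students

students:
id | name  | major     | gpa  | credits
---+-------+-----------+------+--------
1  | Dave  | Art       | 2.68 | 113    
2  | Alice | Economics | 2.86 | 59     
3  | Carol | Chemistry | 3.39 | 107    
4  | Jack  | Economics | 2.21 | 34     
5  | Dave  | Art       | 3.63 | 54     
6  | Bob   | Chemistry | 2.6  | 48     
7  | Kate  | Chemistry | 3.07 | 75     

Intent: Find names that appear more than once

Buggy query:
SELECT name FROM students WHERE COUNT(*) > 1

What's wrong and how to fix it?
Bug: WHERE can't reference COUNT(*); aggregates are computed after WHERE

Fix: Group first, then use HAVING for the count condition

Corrected query:
SELECT name FROM students GROUP BY name HAVING COUNT(*) > 1

Result:
name
----
Dave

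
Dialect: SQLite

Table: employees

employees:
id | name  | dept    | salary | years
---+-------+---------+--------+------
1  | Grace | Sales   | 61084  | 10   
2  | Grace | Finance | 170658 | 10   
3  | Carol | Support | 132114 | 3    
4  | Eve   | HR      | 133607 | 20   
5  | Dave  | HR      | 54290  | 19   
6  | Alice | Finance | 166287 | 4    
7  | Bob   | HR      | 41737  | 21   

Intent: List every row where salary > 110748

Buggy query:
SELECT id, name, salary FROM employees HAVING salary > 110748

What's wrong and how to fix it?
Bug: This is a non-aggregate query (no GROUP BY, no aggregates), so in SQLite the HAVING clause is invalid here; a row-level condition belongs in WHERE

Fix: Replace HAVING with WHERE since the condition applies to individual rows

Corrected query:
SELECT id, name, salary FROM employees WHERE salary > 110748

Result:
id | name  | salary
---+-------+-------
2  | Grace | 170658
3  | Carol | 132114
4  | Eve   | 133607
6  | Alice | 166287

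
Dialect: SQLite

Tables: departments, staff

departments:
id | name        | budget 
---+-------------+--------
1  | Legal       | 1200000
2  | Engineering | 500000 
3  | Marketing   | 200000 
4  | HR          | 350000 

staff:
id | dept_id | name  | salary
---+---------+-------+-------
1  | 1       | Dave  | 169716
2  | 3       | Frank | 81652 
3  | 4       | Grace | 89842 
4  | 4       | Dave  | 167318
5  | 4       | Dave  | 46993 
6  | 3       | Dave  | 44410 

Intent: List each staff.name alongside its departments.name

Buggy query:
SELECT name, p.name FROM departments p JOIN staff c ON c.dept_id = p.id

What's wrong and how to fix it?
Bug: Both tables have a 'name' column; the unqualified reference is ambiguous

Fix: Prefix ambiguous columns with the table alias

Corrected query:
SELECT c.name, p.name FROM departments p JOIN staff c ON c.dept_id = p.id

Result:
name  | name     
------+----------
Dave  | Legal    
Frank | Marketing
Grace | HR       
Dave  | HR       
Dave  | HR       
Dave  | Marketing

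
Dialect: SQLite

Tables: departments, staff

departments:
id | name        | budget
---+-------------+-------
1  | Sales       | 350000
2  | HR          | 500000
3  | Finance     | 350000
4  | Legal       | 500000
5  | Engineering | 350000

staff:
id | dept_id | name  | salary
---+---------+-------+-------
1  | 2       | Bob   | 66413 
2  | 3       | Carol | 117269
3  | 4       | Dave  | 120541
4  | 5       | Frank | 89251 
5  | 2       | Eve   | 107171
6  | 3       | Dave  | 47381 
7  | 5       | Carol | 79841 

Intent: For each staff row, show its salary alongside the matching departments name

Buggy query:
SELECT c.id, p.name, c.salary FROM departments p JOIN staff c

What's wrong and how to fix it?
Bug: Missing join condition: each staff row is matched to all departments rows instead of just its own

Fix: Specify the join condition linking the foreign key to the parent id

Corrected query:
SELECT c.id, p.name, c.salary FROM departments p JOIN staff c ON c.dept_id = p.id

Result:
id | name        | salary
---+-------------+-------
1  | HR          | 66413 
2  | Finance     | 117269
3  | Legal       | 120541
4  | Engineering | 89251 
5  | HR          | 107171
6  | Finance     | 47381 
7  | Engineering | 79841 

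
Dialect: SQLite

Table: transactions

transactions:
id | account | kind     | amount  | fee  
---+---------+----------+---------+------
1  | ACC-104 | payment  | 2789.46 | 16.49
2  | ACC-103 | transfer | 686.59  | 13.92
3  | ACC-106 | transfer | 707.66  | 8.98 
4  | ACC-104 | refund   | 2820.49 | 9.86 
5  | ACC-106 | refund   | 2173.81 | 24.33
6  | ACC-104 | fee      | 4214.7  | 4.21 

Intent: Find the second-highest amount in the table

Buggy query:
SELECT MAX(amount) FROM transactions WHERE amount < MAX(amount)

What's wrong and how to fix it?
Bug: MAX(amount) on the right of the comparison is an aggregate-in-WHERE error

Fix: Put the inner MAX in a scalar subquery

Corrected query:
SELECT MAX(amount) FROM transactions WHERE amount < (SELECT MAX(amount) FROM transactions)

Result:
MAX(amount)
-----------
2820.49    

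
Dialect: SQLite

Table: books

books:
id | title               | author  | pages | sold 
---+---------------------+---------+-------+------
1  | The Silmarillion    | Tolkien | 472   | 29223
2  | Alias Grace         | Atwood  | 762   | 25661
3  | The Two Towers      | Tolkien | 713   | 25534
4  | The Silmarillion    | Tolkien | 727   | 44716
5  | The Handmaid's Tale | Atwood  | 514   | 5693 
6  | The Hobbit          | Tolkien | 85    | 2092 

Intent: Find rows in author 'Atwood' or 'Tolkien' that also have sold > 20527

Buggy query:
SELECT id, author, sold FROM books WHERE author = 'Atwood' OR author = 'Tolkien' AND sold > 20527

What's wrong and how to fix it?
Bug: AND binds tighter than OR, so this parses as author = 'Atwood' OR (author = 'Tolkien' AND sold > 20527)

Fix: Group the OR with parentheses (or use IN), then AND the threshold

Corrected query:
SELECT id, author, sold FROM books WHERE (author = 'Atwood' OR author = 'Tolkien') AND sold > 20527

Result:
id | author  | sold 
---+---------+------
1  | Tolkien | 29223
2  | Atwood  | 25661
3  | Tolkien | 25534
4  | Tolkien | 44716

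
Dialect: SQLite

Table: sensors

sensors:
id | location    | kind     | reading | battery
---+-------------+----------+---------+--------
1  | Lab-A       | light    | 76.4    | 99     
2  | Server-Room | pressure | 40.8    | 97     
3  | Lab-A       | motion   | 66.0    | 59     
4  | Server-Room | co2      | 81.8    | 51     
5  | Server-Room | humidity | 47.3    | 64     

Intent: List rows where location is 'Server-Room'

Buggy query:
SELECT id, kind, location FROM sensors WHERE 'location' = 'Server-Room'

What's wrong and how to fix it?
Bug: Single quotes denote string literals in SQL; the column name is being compared as a constant string

Fix: Reference the column as location without single quotes

Corrected query:
SELECT id, kind, location FROM sensors WHERE location = 'Server-Room'

Result:
id | kind     | location   
---+----------+------------
2  | pressure | Server-Room
4  | co2      | Server-Room
5  | humidity | Server-Room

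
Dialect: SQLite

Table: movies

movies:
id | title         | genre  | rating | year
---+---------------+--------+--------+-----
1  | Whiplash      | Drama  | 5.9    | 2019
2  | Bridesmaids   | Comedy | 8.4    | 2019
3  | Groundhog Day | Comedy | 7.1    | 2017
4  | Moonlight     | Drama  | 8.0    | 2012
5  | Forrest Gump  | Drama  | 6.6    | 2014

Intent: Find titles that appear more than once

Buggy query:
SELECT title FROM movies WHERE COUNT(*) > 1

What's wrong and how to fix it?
Bug: COUNT(*) is an aggregate and cannot be used in WHERE

Fix: GROUP BY title, then filter groups with HAVING COUNT(*) > 1

Corrected query:
SELECT title FROM movies GROUP BY title HAVING COUNT(*) > 1

Result:
(no rows)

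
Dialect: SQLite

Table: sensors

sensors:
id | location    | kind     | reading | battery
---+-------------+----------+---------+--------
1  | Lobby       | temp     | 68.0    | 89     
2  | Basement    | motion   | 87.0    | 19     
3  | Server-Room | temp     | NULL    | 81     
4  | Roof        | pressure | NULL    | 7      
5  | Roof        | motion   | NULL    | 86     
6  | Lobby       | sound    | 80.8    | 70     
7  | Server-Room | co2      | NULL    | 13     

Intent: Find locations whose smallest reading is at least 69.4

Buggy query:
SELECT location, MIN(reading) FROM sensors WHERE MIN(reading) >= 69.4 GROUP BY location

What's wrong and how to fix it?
Bug: MIN() in WHERE is a misuse of aggregate

Fix: Replace WHERE with HAVING after the GROUP BY

Corrected query:
SELECT location, MIN(reading) FROM sensors GROUP BY location HAVING MIN(reading) >= 69.4

Result:
location | MIN(reading)
---------+-------------
Basement | 87          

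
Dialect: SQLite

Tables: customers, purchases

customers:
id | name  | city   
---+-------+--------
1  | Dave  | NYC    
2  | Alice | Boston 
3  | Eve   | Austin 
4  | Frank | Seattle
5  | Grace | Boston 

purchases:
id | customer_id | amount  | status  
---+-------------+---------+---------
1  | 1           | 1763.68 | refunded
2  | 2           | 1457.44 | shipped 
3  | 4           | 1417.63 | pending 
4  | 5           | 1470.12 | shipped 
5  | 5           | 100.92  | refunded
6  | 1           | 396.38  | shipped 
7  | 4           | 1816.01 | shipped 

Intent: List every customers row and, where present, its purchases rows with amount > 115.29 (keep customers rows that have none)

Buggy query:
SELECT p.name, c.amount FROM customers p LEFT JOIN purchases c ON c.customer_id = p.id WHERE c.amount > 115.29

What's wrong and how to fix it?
Bug: Filtering c.amount in WHERE discards the NULL rows produced by LEFT JOIN, turning it into an inner join

Fix: Move the right-table condition into the ON clause so unmatched parents are kept

Corrected query:
SELECT p.name, c.amount FROM customers p LEFT JOIN purchases c ON c.customer_id = p.id AND c.amount > 115.29

Result:
name  | amount 
------+--------
Dave  | 396.38 
Dave  | 1763.68
Alice | 1457.44
Eve   | NULL   
Frank | 1417.63
Frank | 1816.01
Grace | 1470.12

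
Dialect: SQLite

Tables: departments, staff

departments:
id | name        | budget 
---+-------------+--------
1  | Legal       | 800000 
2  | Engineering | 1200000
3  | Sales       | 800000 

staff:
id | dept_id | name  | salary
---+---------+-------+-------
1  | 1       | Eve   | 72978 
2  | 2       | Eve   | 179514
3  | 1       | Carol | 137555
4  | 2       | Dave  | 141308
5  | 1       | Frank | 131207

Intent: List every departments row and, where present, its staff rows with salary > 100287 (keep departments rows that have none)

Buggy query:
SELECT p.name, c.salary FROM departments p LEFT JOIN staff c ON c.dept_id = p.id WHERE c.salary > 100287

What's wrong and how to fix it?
Bug: Filtering c.salary in WHERE discards the NULL rows produced by LEFT JOIN, turning it into an inner join

Fix: Put 'c.salary > 100287' in the JOIN's ON clause instead of WHERE

Corrected query:
SELECT p.name, c.salary FROM departments p LEFT JOIN staff c ON c.dept_id = p.id AND c.salary > 100287

Result:
name        | salary
------------+-------
Legal       | 131207
Legal       | 137555
Engineering | 141308
Engineering | 179514
Sales       | NULL  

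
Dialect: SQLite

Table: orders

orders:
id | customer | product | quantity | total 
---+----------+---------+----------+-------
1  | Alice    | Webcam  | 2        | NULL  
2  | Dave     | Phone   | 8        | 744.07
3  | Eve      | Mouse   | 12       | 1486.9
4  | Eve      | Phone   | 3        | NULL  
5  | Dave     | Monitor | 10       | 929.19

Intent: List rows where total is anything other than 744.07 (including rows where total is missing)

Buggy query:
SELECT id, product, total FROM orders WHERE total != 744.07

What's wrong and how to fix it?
Bug: 'total != 744.07' is unknown when total is NULL, so NULL rows are silently excluded

Fix: Add an explicit OR total IS NULL to include the missing-value rows

Corrected query:
SELECT id, product, total FROM orders WHERE total != 744.07 OR total IS NULL

Result:
id | product | total 
---+---------+-------
1  | Webcam  | NULL  
3  | Mouse   | 1486.9
4  | Phone   | NULL  
5  | Monitor | 929.19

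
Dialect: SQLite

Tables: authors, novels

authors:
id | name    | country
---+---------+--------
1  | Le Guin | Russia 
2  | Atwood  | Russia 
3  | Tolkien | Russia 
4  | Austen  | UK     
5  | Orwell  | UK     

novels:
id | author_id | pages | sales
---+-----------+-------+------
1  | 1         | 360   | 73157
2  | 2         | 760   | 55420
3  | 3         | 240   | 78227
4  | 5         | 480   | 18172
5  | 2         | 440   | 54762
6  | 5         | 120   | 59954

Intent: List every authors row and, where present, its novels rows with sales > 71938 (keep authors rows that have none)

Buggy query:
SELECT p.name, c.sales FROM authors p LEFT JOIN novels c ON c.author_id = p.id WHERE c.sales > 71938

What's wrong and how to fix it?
Bug: Filtering c.sales in WHERE discards the NULL rows produced by LEFT JOIN, turning it into an inner join

Fix: Move the right-table condition into the ON clause so unmatched parents are kept

Corrected query:
SELECT p.name, c.sales FROM authors p LEFT JOIN novels c ON c.author_id = p.id AND c.sales > 71938

Result:
name    | sales
--------+------
Le Guin | 73157
Atwood  | NULL 
Tolkien | 78227
Austen  | NULL 
Orwell  | NULL 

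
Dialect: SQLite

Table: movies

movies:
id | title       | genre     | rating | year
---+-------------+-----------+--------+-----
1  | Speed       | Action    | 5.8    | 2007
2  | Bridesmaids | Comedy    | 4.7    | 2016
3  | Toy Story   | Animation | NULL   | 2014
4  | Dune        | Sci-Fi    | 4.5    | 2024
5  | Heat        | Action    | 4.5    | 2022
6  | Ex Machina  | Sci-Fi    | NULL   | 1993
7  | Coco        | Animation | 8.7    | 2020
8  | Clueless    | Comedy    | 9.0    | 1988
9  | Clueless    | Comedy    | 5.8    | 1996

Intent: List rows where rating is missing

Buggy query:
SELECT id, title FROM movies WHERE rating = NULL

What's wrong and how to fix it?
Bug: Comparing to NULL with '=' never matches; NULL = NULL is unknown, not true

Fix: Use IS NULL to test for NULL

Corrected query:
SELECT id, title FROM movies WHERE rating IS NULL

Result:
id | title     
---+-----------
3  | Toy Story 
6  | Ex Machina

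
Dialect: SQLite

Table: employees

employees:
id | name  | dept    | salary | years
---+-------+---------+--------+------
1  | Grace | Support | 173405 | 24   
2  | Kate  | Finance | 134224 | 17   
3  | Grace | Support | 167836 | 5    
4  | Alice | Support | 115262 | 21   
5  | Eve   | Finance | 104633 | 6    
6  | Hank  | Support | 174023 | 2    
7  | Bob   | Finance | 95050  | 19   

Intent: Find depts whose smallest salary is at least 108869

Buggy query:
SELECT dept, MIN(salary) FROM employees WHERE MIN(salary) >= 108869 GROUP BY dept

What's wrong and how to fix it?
Bug: Aggregates like MIN are computed per group after WHERE runs

Fix: Use HAVING for the per-group MIN condition

Corrected query:
SELECT dept, MIN(salary) FROM employees GROUP BY dept HAVING MIN(salary) >= 108869

Result:
dept    | MIN(salary)
--------+------------
Support | 115262     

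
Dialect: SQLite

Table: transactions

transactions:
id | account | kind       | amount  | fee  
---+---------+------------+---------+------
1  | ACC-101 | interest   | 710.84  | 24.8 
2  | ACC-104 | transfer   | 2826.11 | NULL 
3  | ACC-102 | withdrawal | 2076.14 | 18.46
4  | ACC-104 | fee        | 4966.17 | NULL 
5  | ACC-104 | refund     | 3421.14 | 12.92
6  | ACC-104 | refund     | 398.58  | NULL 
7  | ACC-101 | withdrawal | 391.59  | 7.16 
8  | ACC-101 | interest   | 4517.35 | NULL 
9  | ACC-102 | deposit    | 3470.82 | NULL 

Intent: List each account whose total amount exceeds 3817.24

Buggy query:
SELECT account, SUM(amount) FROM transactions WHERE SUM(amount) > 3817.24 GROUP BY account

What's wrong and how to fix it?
Bug: WHERE runs before GROUP BY, so aggregates aren't available there

Fix: Use HAVING (which filters groups after aggregation) instead of WHERE

Corrected query:
SELECT account, SUM(amount) FROM transactions GROUP BY account HAVING SUM(amount) > 3817.24

Result:
account | SUM(amount)
--------+------------
ACC-101 | 5619.78    
ACC-102 | 5546.96    
ACC-104 | 11612      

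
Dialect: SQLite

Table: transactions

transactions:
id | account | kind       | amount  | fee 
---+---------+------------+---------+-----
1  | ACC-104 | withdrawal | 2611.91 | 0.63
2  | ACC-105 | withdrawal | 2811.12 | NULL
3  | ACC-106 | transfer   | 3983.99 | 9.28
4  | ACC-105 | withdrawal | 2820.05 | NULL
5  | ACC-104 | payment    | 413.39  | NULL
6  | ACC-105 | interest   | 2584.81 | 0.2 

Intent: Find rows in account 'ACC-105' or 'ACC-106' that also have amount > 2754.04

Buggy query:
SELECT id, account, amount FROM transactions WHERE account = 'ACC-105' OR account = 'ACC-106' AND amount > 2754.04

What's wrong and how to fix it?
Bug: Without parentheses, AND is evaluated before OR, so the amount filter only applies to the 'ACC-106' branch

Fix: Add parentheses around the OR so the AND applies to both alternatives

Corrected query:
SELECT id, account, amount FROM transactions WHERE (account = 'ACC-105' OR account = 'ACC-106') AND amount > 2754.04

Result:
id | account | amount 
---+---------+--------
2  | ACC-105 | 2811.12
3  | ACC-106 | 3983.99
4  | ACC-105 | 2820.05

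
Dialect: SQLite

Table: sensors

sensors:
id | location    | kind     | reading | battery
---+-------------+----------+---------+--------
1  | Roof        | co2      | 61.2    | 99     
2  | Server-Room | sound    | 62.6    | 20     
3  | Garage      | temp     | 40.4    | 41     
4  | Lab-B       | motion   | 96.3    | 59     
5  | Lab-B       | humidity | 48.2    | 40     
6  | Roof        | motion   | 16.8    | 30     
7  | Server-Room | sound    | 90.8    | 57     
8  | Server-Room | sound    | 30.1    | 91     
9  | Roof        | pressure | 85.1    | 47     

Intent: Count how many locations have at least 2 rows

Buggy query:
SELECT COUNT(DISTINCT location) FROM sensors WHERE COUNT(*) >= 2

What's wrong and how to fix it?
Bug: WHERE filters individual rows, not groups, so a group-level COUNT is invalid there

Fix: Use a subquery that GROUPs and filters with HAVING, then count its rows

Corrected query:
SELECT COUNT(*) FROM (SELECT location FROM sensors GROUP BY location HAVING COUNT(*) >= 2)

Result:
COUNT(*)
--------
3       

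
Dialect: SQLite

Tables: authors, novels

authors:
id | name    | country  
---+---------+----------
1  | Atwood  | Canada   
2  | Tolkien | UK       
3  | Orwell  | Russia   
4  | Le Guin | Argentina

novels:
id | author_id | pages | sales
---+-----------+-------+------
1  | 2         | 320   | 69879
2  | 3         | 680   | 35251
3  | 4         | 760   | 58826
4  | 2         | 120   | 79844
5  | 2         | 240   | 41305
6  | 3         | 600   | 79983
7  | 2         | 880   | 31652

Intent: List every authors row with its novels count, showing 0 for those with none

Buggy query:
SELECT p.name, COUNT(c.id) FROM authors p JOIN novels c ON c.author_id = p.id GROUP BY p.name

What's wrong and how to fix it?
Bug: An inner join excludes parents with zero children

Fix: Use LEFT JOIN so parents without children still appear (COUNT(c.id) gives 0)

Corrected query:
SELECT p.name, COUNT(c.id) FROM authors p LEFT JOIN novels c ON c.author_id = p.id GROUP BY p.name

Result:
name    | COUNT(c.id)
--------+------------
Atwood  | 0          
Le Guin | 1          
Orwell  | 2          
Tolkien | 4          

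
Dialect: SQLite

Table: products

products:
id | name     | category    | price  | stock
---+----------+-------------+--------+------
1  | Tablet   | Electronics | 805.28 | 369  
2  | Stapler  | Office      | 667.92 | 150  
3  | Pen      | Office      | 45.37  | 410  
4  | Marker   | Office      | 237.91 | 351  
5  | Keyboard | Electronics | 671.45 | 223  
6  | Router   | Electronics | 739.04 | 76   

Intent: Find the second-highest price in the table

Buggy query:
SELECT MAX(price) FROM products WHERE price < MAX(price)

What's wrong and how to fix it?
Bug: MAX(price) on the right of the comparison is an aggregate-in-WHERE error

Fix: Put the inner MAX in a scalar subquery

Corrected query:
SELECT MAX(price) FROM products WHERE price < (SELECT MAX(price) FROM products)

Result:
MAX(price)
----------
739.04    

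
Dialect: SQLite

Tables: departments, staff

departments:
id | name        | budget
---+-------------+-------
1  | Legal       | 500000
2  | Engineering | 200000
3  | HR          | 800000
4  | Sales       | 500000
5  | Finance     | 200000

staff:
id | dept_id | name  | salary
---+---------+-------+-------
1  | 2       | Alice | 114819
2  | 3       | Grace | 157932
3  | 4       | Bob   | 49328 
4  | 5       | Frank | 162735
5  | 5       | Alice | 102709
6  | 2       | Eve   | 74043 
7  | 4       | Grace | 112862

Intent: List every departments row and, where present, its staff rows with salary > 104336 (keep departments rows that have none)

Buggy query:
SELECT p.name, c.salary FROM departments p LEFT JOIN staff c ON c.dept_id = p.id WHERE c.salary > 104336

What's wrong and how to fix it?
Bug: A WHERE condition on the right-hand table after LEFT JOIN drops unmatched parents

Fix: Put 'c.salary > 104336' in the JOIN's ON clause instead of WHERE

Corrected query:
SELECT p.name, c.salary FROM departments p LEFT JOIN staff c ON c.dept_id = p.id AND c.salary > 104336

Result:
name        | salary
------------+-------
Legal       | NULL  
Engineering | 114819
HR          | 157932
Sales       | 112862
Finance     | 162735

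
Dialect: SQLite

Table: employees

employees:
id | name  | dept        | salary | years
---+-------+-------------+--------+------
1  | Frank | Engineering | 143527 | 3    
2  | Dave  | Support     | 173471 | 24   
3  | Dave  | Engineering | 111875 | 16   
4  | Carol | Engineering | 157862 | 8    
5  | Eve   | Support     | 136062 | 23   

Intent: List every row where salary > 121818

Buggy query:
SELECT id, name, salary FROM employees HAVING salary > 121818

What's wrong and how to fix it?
Bug: This is a non-aggregate query (no GROUP BY, no aggregates), so in SQLite the HAVING clause is invalid here; a row-level condition belongs in WHERE

Fix: Replace HAVING with WHERE since the condition applies to individual rows

Corrected query:
SELECT id, name, salary FROM employees WHERE salary > 121818

Result:
id | name  | salary
---+-------+-------
1  | Frank | 143527
2  | Dave  | 173471
4  | Carol | 157862
5  | Eve   | 136062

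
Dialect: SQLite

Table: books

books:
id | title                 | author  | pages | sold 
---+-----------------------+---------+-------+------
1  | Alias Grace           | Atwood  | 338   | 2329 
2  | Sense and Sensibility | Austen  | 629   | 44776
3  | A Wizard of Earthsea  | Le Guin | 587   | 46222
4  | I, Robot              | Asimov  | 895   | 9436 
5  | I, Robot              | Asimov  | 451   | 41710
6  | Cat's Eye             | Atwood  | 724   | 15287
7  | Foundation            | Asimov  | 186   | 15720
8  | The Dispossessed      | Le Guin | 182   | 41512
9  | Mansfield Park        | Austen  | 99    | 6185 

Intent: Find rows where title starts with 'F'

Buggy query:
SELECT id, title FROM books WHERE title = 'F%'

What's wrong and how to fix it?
Bug: '=' compares the literal string including the % character; pattern matching needs LIKE

Fix: Use LIKE for wildcard pattern matching

Corrected query:
SELECT id, title FROM books WHERE title LIKE 'F%'

Result:
id | title     
---+-----------
7  | Foundation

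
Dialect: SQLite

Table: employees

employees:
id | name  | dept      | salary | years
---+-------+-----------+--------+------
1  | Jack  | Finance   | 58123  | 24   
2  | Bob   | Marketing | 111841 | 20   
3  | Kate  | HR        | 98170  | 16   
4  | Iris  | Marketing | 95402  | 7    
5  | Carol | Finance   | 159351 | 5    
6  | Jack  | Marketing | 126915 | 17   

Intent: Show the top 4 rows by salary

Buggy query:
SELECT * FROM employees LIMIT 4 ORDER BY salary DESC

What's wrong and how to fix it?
Bug: LIMIT must come after ORDER BY

Fix: Sort with ORDER BY, then apply LIMIT

Corrected query:
SELECT * FROM employees ORDER BY salary DESC LIMIT 4

Result:
id | name  | dept      | salary | years
---+-------+-----------+--------+------
5  | Carol | Finance   | 159351 | 5    
6  | Jack  | Marketing | 126915 | 17   
2  | Bob   | Marketing | 111841 | 20   
3  | Kate  | HR        | 98170  | 16   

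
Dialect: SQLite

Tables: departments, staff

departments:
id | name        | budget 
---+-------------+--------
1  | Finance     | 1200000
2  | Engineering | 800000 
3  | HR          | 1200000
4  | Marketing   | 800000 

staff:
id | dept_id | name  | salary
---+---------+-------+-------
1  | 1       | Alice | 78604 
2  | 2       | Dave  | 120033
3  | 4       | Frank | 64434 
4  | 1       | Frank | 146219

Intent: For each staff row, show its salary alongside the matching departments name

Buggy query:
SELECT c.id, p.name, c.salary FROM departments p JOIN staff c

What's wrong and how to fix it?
Bug: JOIN with no ON clause produces a cartesian product; every staff row pairs with every departments row

Fix: Add ON c.dept_id = p.id to the JOIN

Corrected query:
SELECT c.id, p.name, c.salary FROM departments p JOIN staff c ON c.dept_id = p.id

Result:
id | name        | salary
---+-------------+-------
1  | Finance     | 78604 
2  | Engineering | 120033
3  | Marketing   | 64434 
4  | Finance     | 146219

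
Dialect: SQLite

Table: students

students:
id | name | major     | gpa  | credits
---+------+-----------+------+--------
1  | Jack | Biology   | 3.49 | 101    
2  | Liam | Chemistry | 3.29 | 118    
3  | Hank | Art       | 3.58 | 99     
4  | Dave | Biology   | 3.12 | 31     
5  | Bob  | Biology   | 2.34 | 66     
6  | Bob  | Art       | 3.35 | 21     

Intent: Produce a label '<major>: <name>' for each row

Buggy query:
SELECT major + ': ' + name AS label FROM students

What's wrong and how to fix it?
Bug: '+' is numeric addition; on text columns SQLite converts them to 0 instead of concatenating

Fix: Replace + with || to concatenate text

Corrected query:
SELECT major || ': ' || name AS label FROM students

Result:
label          
---------------
Biology: Jack  
Chemistry: Liam
Art: Hank      
Biology: Dave  
Biology: Bob   
Art: Bob       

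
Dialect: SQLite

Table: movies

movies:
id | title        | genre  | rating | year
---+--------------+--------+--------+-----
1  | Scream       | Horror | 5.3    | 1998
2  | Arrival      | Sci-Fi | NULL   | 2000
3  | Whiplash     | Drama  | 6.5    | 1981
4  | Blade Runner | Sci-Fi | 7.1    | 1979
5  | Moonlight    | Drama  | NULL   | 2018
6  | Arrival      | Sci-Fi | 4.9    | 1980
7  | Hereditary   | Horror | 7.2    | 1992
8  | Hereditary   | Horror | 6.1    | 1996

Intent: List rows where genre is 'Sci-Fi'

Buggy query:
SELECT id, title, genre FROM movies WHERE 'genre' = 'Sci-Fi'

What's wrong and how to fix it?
Bug: 'genre' in single quotes is a string literal, not the column; the comparison is literal-vs-literal and never true

Fix: Remove the quotes around the column name (or use double quotes for an identifier)

Corrected query:
SELECT id, title, genre FROM movies WHERE genre = 'Sci-Fi'

Result:
id | title        | genre 
---+--------------+-------
2  | Arrival      | Sci-Fi
4  | Blade Runner | Sci-Fi
6  | Arrival      | Sci-Fi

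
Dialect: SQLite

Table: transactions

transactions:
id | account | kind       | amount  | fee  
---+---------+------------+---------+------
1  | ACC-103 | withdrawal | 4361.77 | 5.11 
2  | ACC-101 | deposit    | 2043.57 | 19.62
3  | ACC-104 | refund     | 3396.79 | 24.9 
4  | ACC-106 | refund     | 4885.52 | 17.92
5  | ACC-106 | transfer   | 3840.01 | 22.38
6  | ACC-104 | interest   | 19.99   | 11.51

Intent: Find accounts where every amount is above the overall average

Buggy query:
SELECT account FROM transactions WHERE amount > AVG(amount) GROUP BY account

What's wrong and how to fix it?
Bug: WHERE evaluates per row before aggregation, so AVG() is unavailable

Fix: Use a subquery for AVG and a HAVING MIN(...) filter so the condition holds for every row in the group

Corrected query:
SELECT account FROM transactions GROUP BY account HAVING MIN(amount) > (SELECT AVG(amount) FROM transactions)

Result:
account
-------
ACC-103
ACC-106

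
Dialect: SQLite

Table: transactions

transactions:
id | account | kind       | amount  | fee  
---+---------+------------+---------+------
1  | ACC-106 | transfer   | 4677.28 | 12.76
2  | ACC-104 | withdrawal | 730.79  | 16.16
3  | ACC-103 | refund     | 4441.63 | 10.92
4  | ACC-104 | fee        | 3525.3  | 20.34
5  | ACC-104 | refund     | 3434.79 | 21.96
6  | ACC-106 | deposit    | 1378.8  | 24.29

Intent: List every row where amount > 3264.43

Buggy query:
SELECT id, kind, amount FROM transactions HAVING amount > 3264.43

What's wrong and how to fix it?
Bug: HAVING filters the output of aggregation, but this query has no GROUP BY and no aggregate functions, so SQLite rejects it (HAVING clause on a non-aggregate query); the condition here is per row

Fix: Use WHERE for row-level filtering

Corrected query:
SELECT id, kind, amount FROM transactions WHERE amount > 3264.43

Result:
id | kind     | amount 
---+----------+--------
1  | transfer | 4677.28
3  | refund   | 4441.63
4  | fee      | 3525.3 
5  | refund   | 3434.79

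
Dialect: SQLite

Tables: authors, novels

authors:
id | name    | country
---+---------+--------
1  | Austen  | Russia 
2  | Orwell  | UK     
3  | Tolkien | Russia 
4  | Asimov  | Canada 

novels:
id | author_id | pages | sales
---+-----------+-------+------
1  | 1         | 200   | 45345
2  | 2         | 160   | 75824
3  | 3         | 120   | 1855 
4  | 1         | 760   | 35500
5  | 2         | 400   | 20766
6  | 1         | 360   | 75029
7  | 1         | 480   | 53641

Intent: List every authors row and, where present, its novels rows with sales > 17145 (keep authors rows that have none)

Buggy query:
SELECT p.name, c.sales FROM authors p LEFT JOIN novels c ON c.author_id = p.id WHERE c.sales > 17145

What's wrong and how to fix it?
Bug: Filtering c.sales in WHERE discards the NULL rows produced by LEFT JOIN, turning it into an inner join

Fix: Move the right-table condition into the ON clause so unmatched parents are kept

Corrected query:
SELECT p.name, c.sales FROM authors p LEFT JOIN novels c ON c.author_id = p.id AND c.sales > 17145

Result:
name    | sales
--------+------
Austen  | 35500
Austen  | 45345
Austen  | 53641
Austen  | 75029
Orwell  | 20766
Orwell  | 75824
Tolkien | NULL 
Asimov  | NULL 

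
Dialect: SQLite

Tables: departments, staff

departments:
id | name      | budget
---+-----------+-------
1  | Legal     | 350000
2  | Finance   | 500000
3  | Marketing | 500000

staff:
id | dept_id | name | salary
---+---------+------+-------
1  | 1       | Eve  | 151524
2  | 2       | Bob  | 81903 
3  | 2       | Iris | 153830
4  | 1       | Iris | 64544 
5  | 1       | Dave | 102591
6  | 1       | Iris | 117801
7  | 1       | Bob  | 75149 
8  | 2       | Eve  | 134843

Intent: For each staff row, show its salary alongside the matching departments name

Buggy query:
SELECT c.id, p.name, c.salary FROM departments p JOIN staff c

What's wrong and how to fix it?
Bug: Missing join condition: each staff row is matched to all departments rows instead of just its own

Fix: Add ON c.dept_id = p.id to the JOIN

Corrected query:
SELECT c.id, p.name, c.salary FROM departments p JOIN staff c ON c.dept_id = p.id

Result:
id | name    | salary
---+---------+-------
1  | Legal   | 151524
2  | Finance | 81903 
3  | Finance | 153830
4  | Legal   | 64544 
5  | Legal   | 102591
6  | Legal   | 117801
7  | Legal   | 75149 
8  | Finance | 134843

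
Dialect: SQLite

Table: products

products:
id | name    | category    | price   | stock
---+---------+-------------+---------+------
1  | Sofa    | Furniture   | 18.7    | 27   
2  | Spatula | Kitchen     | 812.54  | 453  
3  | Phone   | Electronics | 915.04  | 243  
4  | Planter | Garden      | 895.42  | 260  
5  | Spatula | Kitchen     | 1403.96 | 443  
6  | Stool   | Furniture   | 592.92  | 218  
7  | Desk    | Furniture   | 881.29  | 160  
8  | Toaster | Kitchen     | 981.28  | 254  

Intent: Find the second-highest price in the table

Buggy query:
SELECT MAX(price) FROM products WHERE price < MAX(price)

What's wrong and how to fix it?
Bug: The inner MAX is an aggregate inside WHERE, which is not allowed

Fix: Compute the overall MAX in a subquery, then take MAX of rows below it

Corrected query:
SELECT MAX(price) FROM products WHERE price < (SELECT MAX(price) FROM products)

Result:
MAX(price)
----------
981.28    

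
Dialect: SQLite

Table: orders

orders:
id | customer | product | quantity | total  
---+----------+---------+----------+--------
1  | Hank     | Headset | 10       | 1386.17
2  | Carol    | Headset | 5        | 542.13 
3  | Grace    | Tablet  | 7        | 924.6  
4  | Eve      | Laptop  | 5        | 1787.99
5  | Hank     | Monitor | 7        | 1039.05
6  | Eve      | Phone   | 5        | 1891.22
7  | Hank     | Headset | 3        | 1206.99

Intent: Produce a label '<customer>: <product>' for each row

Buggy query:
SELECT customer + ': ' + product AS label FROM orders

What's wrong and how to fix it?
Bug: '+' is numeric addition; on text columns SQLite converts them to 0 instead of concatenating

Fix: Use the || operator for string concatenation

Corrected query:
SELECT customer || ': ' || product AS label FROM orders

Result:
label         
--------------
Hank: Headset 
Carol: Headset
Grace: Tablet 
Eve: Laptop   
Hank: Monitor 
Eve: Phone    
Hank: Headset 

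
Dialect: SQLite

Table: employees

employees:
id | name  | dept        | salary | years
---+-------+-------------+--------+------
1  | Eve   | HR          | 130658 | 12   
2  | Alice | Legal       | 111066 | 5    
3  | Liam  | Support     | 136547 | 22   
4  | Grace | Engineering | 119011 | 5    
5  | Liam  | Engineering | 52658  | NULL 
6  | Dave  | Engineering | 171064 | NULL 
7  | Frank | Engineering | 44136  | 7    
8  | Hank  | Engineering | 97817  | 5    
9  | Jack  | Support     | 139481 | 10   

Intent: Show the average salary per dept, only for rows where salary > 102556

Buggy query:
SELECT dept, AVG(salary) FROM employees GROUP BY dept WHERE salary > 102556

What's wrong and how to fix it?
Bug: WHERE cannot follow GROUP BY

Fix: Place WHERE between FROM and GROUP BY

Corrected query:
SELECT dept, AVG(salary) FROM employees WHERE salary > 102556 GROUP BY dept

Result:
dept        | AVG(salary)
------------+------------
Engineering | 145037.5   
HR          | 130658     
Legal       | 111066     
Support     | 138014     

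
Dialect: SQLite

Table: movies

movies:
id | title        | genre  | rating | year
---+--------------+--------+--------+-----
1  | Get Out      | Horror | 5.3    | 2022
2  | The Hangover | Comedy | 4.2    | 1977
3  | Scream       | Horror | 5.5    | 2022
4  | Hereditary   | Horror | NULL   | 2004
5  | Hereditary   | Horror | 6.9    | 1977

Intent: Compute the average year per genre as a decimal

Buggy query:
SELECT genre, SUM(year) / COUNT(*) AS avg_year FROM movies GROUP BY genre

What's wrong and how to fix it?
Bug: SUM(year) and COUNT(*) are both integers; the division truncates the fractional part

Fix: Cast one side to REAL so the division keeps the fractional part

Corrected query:
SELECT genre, SUM(year) * 1.0 / COUNT(*) AS avg_year FROM movies GROUP BY genre

Result:
genre  | avg_year
-------+---------
Comedy | 1977    
Horror | 2006.25 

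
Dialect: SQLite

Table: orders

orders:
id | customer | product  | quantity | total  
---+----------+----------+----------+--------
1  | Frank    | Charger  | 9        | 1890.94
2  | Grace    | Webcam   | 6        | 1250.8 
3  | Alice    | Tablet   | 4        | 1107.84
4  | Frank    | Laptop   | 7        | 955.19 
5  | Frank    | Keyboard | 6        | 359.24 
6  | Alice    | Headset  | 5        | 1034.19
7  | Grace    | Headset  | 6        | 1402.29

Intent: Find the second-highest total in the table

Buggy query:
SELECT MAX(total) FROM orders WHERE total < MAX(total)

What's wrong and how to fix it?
Bug: MAX(total) on the right of the comparison is an aggregate-in-WHERE error

Fix: Compute the overall MAX in a subquery, then take MAX of rows below it

Corrected query:
SELECT MAX(total) FROM orders WHERE total < (SELECT MAX(total) FROM orders)

Result:
MAX(total)
----------
1402.29   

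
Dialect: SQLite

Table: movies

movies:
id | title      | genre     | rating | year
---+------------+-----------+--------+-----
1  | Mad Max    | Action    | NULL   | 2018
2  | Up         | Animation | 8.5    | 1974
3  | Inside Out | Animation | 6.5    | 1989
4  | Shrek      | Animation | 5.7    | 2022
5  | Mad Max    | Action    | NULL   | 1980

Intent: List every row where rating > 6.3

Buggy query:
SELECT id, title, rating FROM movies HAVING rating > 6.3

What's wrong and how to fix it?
Bug: HAVING filters the output of aggregation, but this query has no GROUP BY and no aggregate functions, so SQLite rejects it (HAVING clause on a non-aggregate query); the condition here is per row

Fix: Replace HAVING with WHERE since the condition applies to individual rows

Corrected query:
SELECT id, title, rating FROM movies WHERE rating > 6.3

Result:
id | title      | rating
---+------------+-------
2  | Up         | 8.5   
3  | Inside Out | 6.5   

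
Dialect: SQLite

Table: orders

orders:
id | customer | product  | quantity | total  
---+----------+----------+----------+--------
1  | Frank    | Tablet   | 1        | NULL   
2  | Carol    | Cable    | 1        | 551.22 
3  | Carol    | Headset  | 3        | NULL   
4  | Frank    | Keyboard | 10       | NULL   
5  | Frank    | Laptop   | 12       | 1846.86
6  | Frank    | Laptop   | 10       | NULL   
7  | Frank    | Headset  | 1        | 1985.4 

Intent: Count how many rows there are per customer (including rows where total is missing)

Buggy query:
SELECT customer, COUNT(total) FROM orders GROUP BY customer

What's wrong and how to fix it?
Bug: COUNT(total) skips NULLs, so groups with missing total are undercounted

Fix: Replace COUNT(total) with COUNT(*)

Corrected query:
SELECT customer, COUNT(*) FROM orders GROUP BY customer

Result:
customer | COUNT(*)
---------+---------
Carol    | 2       
Frank    | 5       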